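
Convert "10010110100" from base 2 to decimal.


Input: "10010110100" in base 2
Positional expansion:
  Digit '1' (value 1) x 2^10 = 1024
  Digit '0' (value 0) x 2^9 = 0
  Digit '0' (value 0) x 2^8 = 0
  Digit '1' (value 1) x 2^7 = 128
  Digit '0' (value 0) x 2^6 = 0
  Digit '1' (value 1) x 2^5 = 32
  Digit '1' (value 1) x 2^4 = 16
  Digit '0' (value 0) x 2^3 = 0
  Digit '1' (value 1) x 2^2 = 4
  Digit '0' (value 0) x 2^1 = 0
  Digit '0' (value 0) x 2^0 = 0
Sum = 1204

1204


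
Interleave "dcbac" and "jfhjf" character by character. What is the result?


Interleaving "dcbac" and "jfhjf":
  Position 0: 'd' from first, 'j' from second => "dj"
  Position 1: 'c' from first, 'f' from second => "cf"
  Position 2: 'b' from first, 'h' from second => "bh"
  Position 3: 'a' from first, 'j' from second => "aj"
  Position 4: 'c' from first, 'f' from second => "cf"
Result: djcfbhajcf

djcfbhajcf


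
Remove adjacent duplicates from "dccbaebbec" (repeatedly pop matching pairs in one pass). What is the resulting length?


Input: dccbaebbec
Stack-based adjacent duplicate removal:
  Read 'd': push. Stack: d
  Read 'c': push. Stack: dc
  Read 'c': matches stack top 'c' => pop. Stack: d
  Read 'b': push. Stack: db
  Read 'a': push. Stack: dba
  Read 'e': push. Stack: dbae
  Read 'b': push. Stack: dbaeb
  Read 'b': matches stack top 'b' => pop. Stack: dbae
  Read 'e': matches stack top 'e' => pop. Stack: dba
  Read 'c': push. Stack: dbac
Final stack: "dbac" (length 4)

4


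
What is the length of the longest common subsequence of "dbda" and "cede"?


LCS of "dbda" and "cede"
DP table:
           c    e    d    e
      0    0    0    0    0
  d   0    0    0    1    1
  b   0    0    0    1    1
  d   0    0    0    1    1
  a   0    0    0    1    1
LCS length = dp[4][4] = 1

1


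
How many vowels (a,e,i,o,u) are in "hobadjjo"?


Input: hobadjjo
Checking each character:
  'h' at position 0: consonant
  'o' at position 1: vowel (running total: 1)
  'b' at position 2: consonant
  'a' at position 3: vowel (running total: 2)
  'd' at position 4: consonant
  'j' at position 5: consonant
  'j' at position 6: consonant
  'o' at position 7: vowel (running total: 3)
Total vowels: 3

3


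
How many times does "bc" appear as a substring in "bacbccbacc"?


Searching for "bc" in "bacbccbacc"
Scanning each position:
  Position 0: "ba" => no
  Position 1: "ac" => no
  Position 2: "cb" => no
  Position 3: "bc" => MATCH
  Position 4: "cc" => no
  Position 5: "cb" => no
  Position 6: "ba" => no
  Position 7: "ac" => no
  Position 8: "cc" => no
Total occurrences: 1

1


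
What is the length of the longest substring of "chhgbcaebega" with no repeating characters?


Input: "chhgbcaebega"
Sliding window (track last position of each char):
  Position 0 ('c'): window [0,0] length 1 -- new best
  Position 1 ('h'): window [0,1] length 2 -- new best
  Position 2 ('h'): repeat (last at 1), move window start to 2
  Position 2 ('h'): window [2,2] length 1
  Position 3 ('g'): window [2,3] length 2
  Position 4 ('b'): window [2,4] length 3 -- new best
  Position 5 ('c'): window [2,5] length 4 -- new best
  Position 6 ('a'): window [2,6] length 5 -- new best
  Position 7 ('e'): window [2,7] length 6 -- new best
  Position 8 ('b'): repeat (last at 4), move window start to 5
  Position 8 ('b'): window [5,8] length 4
  Position 9 ('e'): repeat (last at 7), move window start to 8
  Position 9 ('e'): window [8,9] length 2
  Position 10 ('g'): window [8,10] length 3
  Position 11 ('a'): window [8,11] length 4
Longest substring with no repeats: "hgbcae" with length 6

6


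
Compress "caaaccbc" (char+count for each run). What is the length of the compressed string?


Input: caaaccbc
Runs:
  'c' x 1 => "c1"
  'a' x 3 => "a3"
  'c' x 2 => "c2"
  'b' x 1 => "b1"
  'c' x 1 => "c1"
Compressed: "c1a3c2b1c1"
Compressed length: 10

10


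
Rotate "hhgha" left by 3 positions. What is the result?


Input: "hhgha", rotate left by 3
First 3 characters: "hhg"
Remaining characters: "ha"
Concatenate remaining + first: "ha" + "hhg" = "hahhg"

hahhg


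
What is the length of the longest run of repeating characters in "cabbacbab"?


Input: "cabbacbab"
Scanning for longest run:
  Position 1 ('a'): new char, reset run to 1
  Position 2 ('b'): new char, reset run to 1
  Position 3 ('b'): continues run of 'b', length=2
  Position 4 ('a'): new char, reset run to 1
  Position 5 ('c'): new char, reset run to 1
  Position 6 ('b'): new char, reset run to 1
  Position 7 ('a'): new char, reset run to 1
  Position 8 ('b'): new char, reset run to 1
Longest run: 'b' with length 2

2


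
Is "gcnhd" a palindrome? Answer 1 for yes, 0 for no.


Input: gcnhd
Reversed: dhncg
  Compare pos 0 ('g') with pos 4 ('d'): MISMATCH
  Compare pos 1 ('c') with pos 3 ('h'): MISMATCH
Result: not a palindrome

0


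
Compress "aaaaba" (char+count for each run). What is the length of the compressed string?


Input: aaaaba
Runs:
  'a' x 4 => "a4"
  'b' x 1 => "b1"
  'a' x 1 => "a1"
Compressed: "a4b1a1"
Compressed length: 6

6


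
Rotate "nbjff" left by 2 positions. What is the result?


Input: "nbjff", rotate left by 2
First 2 characters: "nb"
Remaining characters: "jff"
Concatenate remaining + first: "jff" + "nb" = "jffnb"

jffnb


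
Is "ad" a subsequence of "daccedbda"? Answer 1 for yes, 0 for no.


Check if "ad" is a subsequence of "daccedbda"
Greedy scan:
  Position 0 ('d'): no match needed
  Position 1 ('a'): matches sub[0] = 'a'
  Position 2 ('c'): no match needed
  Position 3 ('c'): no match needed
  Position 4 ('e'): no match needed
  Position 5 ('d'): matches sub[1] = 'd'
  Position 6 ('b'): no match needed
  Position 7 ('d'): no match needed
  Position 8 ('a'): no match needed
All 2 characters matched => is a subsequence

1


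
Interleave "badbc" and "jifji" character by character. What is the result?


Interleaving "badbc" and "jifji":
  Position 0: 'b' from first, 'j' from second => "bj"
  Position 1: 'a' from first, 'i' from second => "ai"
  Position 2: 'd' from first, 'f' from second => "df"
  Position 3: 'b' from first, 'j' from second => "bj"
  Position 4: 'c' from first, 'i' from second => "ci"
Result: bjaidfbjci

bjaidfbjci


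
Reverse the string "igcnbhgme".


Input: igcnbhgme
Reading characters right to left:
  Position 8: 'e'
  Position 7: 'm'
  Position 6: 'g'
  Position 5: 'h'
  Position 4: 'b'
  Position 3: 'n'
  Position 2: 'c'
  Position 1: 'g'
  Position 0: 'i'
Reversed: emghbncgi

emghbncgi


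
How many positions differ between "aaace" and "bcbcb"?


Comparing "aaace" and "bcbcb" position by position:
  Position 0: 'a' vs 'b' => DIFFER
  Position 1: 'a' vs 'c' => DIFFER
  Position 2: 'a' vs 'b' => DIFFER
  Position 3: 'c' vs 'c' => same
  Position 4: 'e' vs 'b' => DIFFER
Positions that differ: 4

4


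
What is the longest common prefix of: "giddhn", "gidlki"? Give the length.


Words: giddhn, gidlki
  Position 0: all 'g' => match
  Position 1: all 'i' => match
  Position 2: all 'd' => match
  Position 3: ('d', 'l') => mismatch, stop
LCP = "gid" (length 3)

3


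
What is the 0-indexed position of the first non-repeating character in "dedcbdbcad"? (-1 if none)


Input: dedcbdbcad
Character frequencies:
  'a': 1
  'b': 2
  'c': 2
  'd': 4
  'e': 1
Scanning left to right for freq == 1:
  Position 0 ('d'): freq=4, skip
  Position 1 ('e'): unique! => answer = 1

1


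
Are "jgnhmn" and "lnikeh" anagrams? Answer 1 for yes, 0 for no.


Strings: "jgnhmn", "lnikeh"
Sorted first:  ghjmnn
Sorted second: ehikln
Differ at position 0: 'g' vs 'e' => not anagrams

0


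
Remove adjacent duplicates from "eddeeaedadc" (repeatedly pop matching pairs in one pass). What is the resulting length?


Input: eddeeaedadc
Stack-based adjacent duplicate removal:
  Read 'e': push. Stack: e
  Read 'd': push. Stack: ed
  Read 'd': matches stack top 'd' => pop. Stack: e
  Read 'e': matches stack top 'e' => pop. Stack: (empty)
  Read 'e': push. Stack: e
  Read 'a': push. Stack: ea
  Read 'e': push. Stack: eae
  Read 'd': push. Stack: eaed
  Read 'a': push. Stack: eaeda
  Read 'd': push. Stack: eaedad
  Read 'c': push. Stack: eaedadc
Final stack: "eaedadc" (length 7)

7


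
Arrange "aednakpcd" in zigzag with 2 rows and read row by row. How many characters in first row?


Zigzag "aednakpcd" into 2 rows:
Placing characters:
  'a' => row 0
  'e' => row 1
  'd' => row 0
  'n' => row 1
  'a' => row 0
  'k' => row 1
  'p' => row 0
  'c' => row 1
  'd' => row 0
Rows:
  Row 0: "adapd"
  Row 1: "enkc"
First row length: 5

5


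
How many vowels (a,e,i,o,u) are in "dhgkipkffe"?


Input: dhgkipkffe
Checking each character:
  'd' at position 0: consonant
  'h' at position 1: consonant
  'g' at position 2: consonant
  'k' at position 3: consonant
  'i' at position 4: vowel (running total: 1)
  'p' at position 5: consonant
  'k' at position 6: consonant
  'f' at position 7: consonant
  'f' at position 8: consonant
  'e' at position 9: vowel (running total: 2)
Total vowels: 2

2


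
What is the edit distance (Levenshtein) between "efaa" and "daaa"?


Computing edit distance: "efaa" -> "daaa"
DP table:
           d    a    a    a
      0    1    2    3    4
  e   1    1    2    3    4
  f   2    2    2    3    4
  a   3    3    2    2    3
  a   4    4    3    2    2
Edit distance = dp[4][4] = 2

2


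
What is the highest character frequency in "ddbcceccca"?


Input: ddbcceccca
Character counts:
  'a': 1
  'b': 1
  'c': 5
  'd': 2
  'e': 1
Maximum frequency: 5

5


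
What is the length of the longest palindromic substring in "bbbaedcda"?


Input: "bbbaedcda"
Checking substrings for palindromes:
  [0:3] "bbb" (len 3) => palindrome
  [5:8] "dcd" (len 3) => palindrome
  [0:2] "bb" (len 2) => palindrome
  [1:3] "bb" (len 2) => palindrome
Longest palindromic substring: "bbb" with length 3

3


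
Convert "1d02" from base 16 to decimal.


Input: "1d02" in base 16
Positional expansion:
  Digit '1' (value 1) x 16^3 = 4096
  Digit 'd' (value 13) x 16^2 = 3328
  Digit '0' (value 0) x 16^1 = 0
  Digit '2' (value 2) x 16^0 = 2
Sum = 7426

7426


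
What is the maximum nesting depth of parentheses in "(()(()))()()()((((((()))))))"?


Input: "(()(()))()()()((((((()))))))"
Tracking depth:
  Position 0 '(': depth becomes 1
  Position 1 '(': depth becomes 2
  Position 2 ')': depth becomes 1
  Position 3 '(': depth becomes 2
  Position 4 '(': depth becomes 3
  Position 5 ')': depth becomes 2
  Position 6 ')': depth becomes 1
  Position 7 ')': depth becomes 0
  Position 8 '(': depth becomes 1
  Position 9 ')': depth becomes 0
  Position 10 '(': depth becomes 1
  Position 11 ')': depth becomes 0
  Position 12 '(': depth becomes 1
  Position 13 ')': depth becomes 0
  Position 14 '(': depth becomes 1
  Position 15 '(': depth becomes 2
  Position 16 '(': depth becomes 3
  Position 17 '(': depth becomes 4
  Position 18 '(': depth becomes 5
  Position 19 '(': depth becomes 6
  Position 20 '(': depth becomes 7
  Position 21 ')': depth becomes 6
  Position 22 ')': depth becomes 5
  Position 23 ')': depth becomes 4
  Position 24 ')': depth becomes 3
  Position 25 ')': depth becomes 2
  Position 26 ')': depth becomes 1
  Position 27 ')': depth becomes 0
Maximum depth reached: 7

7


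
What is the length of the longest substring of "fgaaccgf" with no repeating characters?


Input: "fgaaccgf"
Sliding window (track last position of each char):
  Position 0 ('f'): window [0,0] length 1 -- new best
  Position 1 ('g'): window [0,1] length 2 -- new best
  Position 2 ('a'): window [0,2] length 3 -- new best
  Position 3 ('a'): repeat (last at 2), move window start to 3
  Position 3 ('a'): window [3,3] length 1
  Position 4 ('c'): window [3,4] length 2
  Position 5 ('c'): repeat (last at 4), move window start to 5
  Position 5 ('c'): window [5,5] length 1
  Position 6 ('g'): window [5,6] length 2
  Position 7 ('f'): window [5,7] length 3
Longest substring with no repeats: "fga" with length 3

3


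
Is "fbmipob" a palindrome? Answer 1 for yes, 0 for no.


Input: fbmipob
Reversed: bopimbf
  Compare pos 0 ('f') with pos 6 ('b'): MISMATCH
  Compare pos 1 ('b') with pos 5 ('o'): MISMATCH
  Compare pos 2 ('m') with pos 4 ('p'): MISMATCH
Result: not a palindrome

0


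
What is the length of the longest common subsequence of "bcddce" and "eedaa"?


LCS of "bcddce" and "eedaa"
DP table:
           e    e    d    a    a
      0    0    0    0    0    0
  b   0    0    0    0    0    0
  c   0    0    0    0    0    0
  d   0    0    0    1    1    1
  d   0    0    0    1    1    1
  c   0    0    0    1    1    1
  e   0    1    1    1    1    1
LCS length = dp[6][5] = 1

1


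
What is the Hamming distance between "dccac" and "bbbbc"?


Comparing "dccac" and "bbbbc" position by position:
  Position 0: 'd' vs 'b' => differ
  Position 1: 'c' vs 'b' => differ
  Position 2: 'c' vs 'b' => differ
  Position 3: 'a' vs 'b' => differ
  Position 4: 'c' vs 'c' => same
Total differences (Hamming distance): 4

4


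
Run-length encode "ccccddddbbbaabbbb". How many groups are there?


Input: ccccddddbbbaabbbb
Scanning for consecutive runs:
  Group 1: 'c' x 4 (positions 0-3)
  Group 2: 'd' x 4 (positions 4-7)
  Group 3: 'b' x 3 (positions 8-10)
  Group 4: 'a' x 2 (positions 11-12)
  Group 5: 'b' x 4 (positions 13-16)
Total groups: 5

5


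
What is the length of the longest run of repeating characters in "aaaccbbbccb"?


Input: "aaaccbbbccb"
Scanning for longest run:
  Position 1 ('a'): continues run of 'a', length=2
  Position 2 ('a'): continues run of 'a', length=3
  Position 3 ('c'): new char, reset run to 1
  Position 4 ('c'): continues run of 'c', length=2
  Position 5 ('b'): new char, reset run to 1
  Position 6 ('b'): continues run of 'b', length=2
  Position 7 ('b'): continues run of 'b', length=3
  Position 8 ('c'): new char, reset run to 1
  Position 9 ('c'): continues run of 'c', length=2
  Position 10 ('b'): new char, reset run to 1
Longest run: 'a' with length 3

3


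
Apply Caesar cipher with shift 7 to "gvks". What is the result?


Caesar cipher: shift "gvks" by 7
  'g' (pos 6) + 7 = pos 13 = 'n'
  'v' (pos 21) + 7 = pos 2 = 'c'
  'k' (pos 10) + 7 = pos 17 = 'r'
  's' (pos 18) + 7 = pos 25 = 'z'
Result: ncrz

ncrz


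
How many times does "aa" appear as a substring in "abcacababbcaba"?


Searching for "aa" in "abcacababbcaba"
Scanning each position:
  Position 0: "ab" => no
  Position 1: "bc" => no
  Position 2: "ca" => no
  Position 3: "ac" => no
  Position 4: "ca" => no
  Position 5: "ab" => no
  Position 6: "ba" => no
  Position 7: "ab" => no
  Position 8: "bb" => no
  Position 9: "bc" => no
  Position 10: "ca" => no
  Position 11: "ab" => no
  Position 12: "ba" => no
Total occurrences: 0

0


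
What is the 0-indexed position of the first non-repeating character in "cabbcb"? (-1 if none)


Input: cabbcb
Character frequencies:
  'a': 1
  'b': 3
  'c': 2
Scanning left to right for freq == 1:
  Position 0 ('c'): freq=2, skip
  Position 1 ('a'): unique! => answer = 1

1


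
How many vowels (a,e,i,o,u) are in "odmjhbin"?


Input: odmjhbin
Checking each character:
  'o' at position 0: vowel (running total: 1)
  'd' at position 1: consonant
  'm' at position 2: consonant
  'j' at position 3: consonant
  'h' at position 4: consonant
  'b' at position 5: consonant
  'i' at position 6: vowel (running total: 2)
  'n' at position 7: consonant
Total vowels: 2

2


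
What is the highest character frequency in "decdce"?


Input: decdce
Character counts:
  'c': 2
  'd': 2
  'e': 2
Maximum frequency: 2

2


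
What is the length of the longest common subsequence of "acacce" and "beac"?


LCS of "acacce" and "beac"
DP table:
           b    e    a    c
      0    0    0    0    0
  a   0    0    0    1    1
  c   0    0    0    1    2
  a   0    0    0    1    2
  c   0    0    0    1    2
  c   0    0    0    1    2
  e   0    0    1    1    2
LCS length = dp[6][4] = 2

2


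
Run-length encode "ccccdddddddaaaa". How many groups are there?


Input: ccccdddddddaaaa
Scanning for consecutive runs:
  Group 1: 'c' x 4 (positions 0-3)
  Group 2: 'd' x 7 (positions 4-10)
  Group 3: 'a' x 4 (positions 11-14)
Total groups: 3

3


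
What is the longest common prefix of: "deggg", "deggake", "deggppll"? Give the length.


Words: deggg, deggake, deggppll
  Position 0: all 'd' => match
  Position 1: all 'e' => match
  Position 2: all 'g' => match
  Position 3: all 'g' => match
  Position 4: ('g', 'a', 'p') => mismatch, stop
LCP = "degg" (length 4)

4


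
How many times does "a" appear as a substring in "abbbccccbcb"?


Searching for "a" in "abbbccccbcb"
Scanning each position:
  Position 0: "a" => MATCH
  Position 1: "b" => no
  Position 2: "b" => no
  Position 3: "b" => no
  Position 4: "c" => no
  Position 5: "c" => no
  Position 6: "c" => no
  Position 7: "c" => no
  Position 8: "b" => no
  Position 9: "c" => no
  Position 10: "b" => no
Total occurrences: 1

1


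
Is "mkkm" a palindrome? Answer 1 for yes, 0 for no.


Input: mkkm
Reversed: mkkm
  Compare pos 0 ('m') with pos 3 ('m'): match
  Compare pos 1 ('k') with pos 2 ('k'): match
Result: palindrome

1


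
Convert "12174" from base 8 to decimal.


Input: "12174" in base 8
Positional expansion:
  Digit '1' (value 1) x 8^4 = 4096
  Digit '2' (value 2) x 8^3 = 1024
  Digit '1' (value 1) x 8^2 = 64
  Digit '7' (value 7) x 8^1 = 56
  Digit '4' (value 4) x 8^0 = 4
Sum = 5244

5244


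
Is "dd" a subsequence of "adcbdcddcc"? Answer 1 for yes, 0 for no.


Check if "dd" is a subsequence of "adcbdcddcc"
Greedy scan:
  Position 0 ('a'): no match needed
  Position 1 ('d'): matches sub[0] = 'd'
  Position 2 ('c'): no match needed
  Position 3 ('b'): no match needed
  Position 4 ('d'): matches sub[1] = 'd'
  Position 5 ('c'): no match needed
  Position 6 ('d'): no match needed
  Position 7 ('d'): no match needed
  Position 8 ('c'): no match needed
  Position 9 ('c'): no match needed
All 2 characters matched => is a subsequence

1


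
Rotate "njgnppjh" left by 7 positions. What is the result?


Input: "njgnppjh", rotate left by 7
First 7 characters: "njgnppj"
Remaining characters: "h"
Concatenate remaining + first: "h" + "njgnppj" = "hnjgnppj"

hnjgnppj


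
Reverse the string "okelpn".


Input: okelpn
Reading characters right to left:
  Position 5: 'n'
  Position 4: 'p'
  Position 3: 'l'
  Position 2: 'e'
  Position 1: 'k'
  Position 0: 'o'
Reversed: npleko

npleko


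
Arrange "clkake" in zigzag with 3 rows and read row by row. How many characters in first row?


Zigzag "clkake" into 3 rows:
Placing characters:
  'c' => row 0
  'l' => row 1
  'k' => row 2
  'a' => row 1
  'k' => row 0
  'e' => row 1
Rows:
  Row 0: "ck"
  Row 1: "lae"
  Row 2: "k"
First row length: 2

2


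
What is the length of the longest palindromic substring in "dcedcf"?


Input: "dcedcf"
Checking substrings for palindromes:
  No multi-char palindromic substrings found
Longest palindromic substring: "d" with length 1

1


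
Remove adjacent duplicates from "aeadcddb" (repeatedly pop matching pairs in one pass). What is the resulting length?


Input: aeadcddb
Stack-based adjacent duplicate removal:
  Read 'a': push. Stack: a
  Read 'e': push. Stack: ae
  Read 'a': push. Stack: aea
  Read 'd': push. Stack: aead
  Read 'c': push. Stack: aeadc
  Read 'd': push. Stack: aeadcd
  Read 'd': matches stack top 'd' => pop. Stack: aeadc
  Read 'b': push. Stack: aeadcb
Final stack: "aeadcb" (length 6)

6


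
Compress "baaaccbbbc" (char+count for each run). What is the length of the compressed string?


Input: baaaccbbbc
Runs:
  'b' x 1 => "b1"
  'a' x 3 => "a3"
  'c' x 2 => "c2"
  'b' x 3 => "b3"
  'c' x 1 => "c1"
Compressed: "b1a3c2b3c1"
Compressed length: 10

10


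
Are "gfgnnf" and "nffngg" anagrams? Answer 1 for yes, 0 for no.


Strings: "gfgnnf", "nffngg"
Sorted first:  ffggnn
Sorted second: ffggnn
Sorted forms match => anagrams

1


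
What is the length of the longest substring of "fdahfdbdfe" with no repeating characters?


Input: "fdahfdbdfe"
Sliding window (track last position of each char):
  Position 0 ('f'): window [0,0] length 1 -- new best
  Position 1 ('d'): window [0,1] length 2 -- new best
  Position 2 ('a'): window [0,2] length 3 -- new best
  Position 3 ('h'): window [0,3] length 4 -- new best
  Position 4 ('f'): repeat (last at 0), move window start to 1
  Position 4 ('f'): window [1,4] length 4
  Position 5 ('d'): repeat (last at 1), move window start to 2
  Position 5 ('d'): window [2,5] length 4
  Position 6 ('b'): window [2,6] length 5 -- new best
  Position 7 ('d'): repeat (last at 5), move window start to 6
  Position 7 ('d'): window [6,7] length 2
  Position 8 ('f'): window [6,8] length 3
  Position 9 ('e'): window [6,9] length 4
Longest substring with no repeats: "ahfdb" with length 5

5


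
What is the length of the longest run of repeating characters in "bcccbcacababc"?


Input: "bcccbcacababc"
Scanning for longest run:
  Position 1 ('c'): new char, reset run to 1
  Position 2 ('c'): continues run of 'c', length=2
  Position 3 ('c'): continues run of 'c', length=3
  Position 4 ('b'): new char, reset run to 1
  Position 5 ('c'): new char, reset run to 1
  Position 6 ('a'): new char, reset run to 1
  Position 7 ('c'): new char, reset run to 1
  Position 8 ('a'): new char, reset run to 1
  Position 9 ('b'): new char, reset run to 1
  Position 10 ('a'): new char, reset run to 1
  Position 11 ('b'): new char, reset run to 1
  Position 12 ('c'): new char, reset run to 1
Longest run: 'c' with length 3

3


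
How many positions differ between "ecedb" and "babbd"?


Comparing "ecedb" and "babbd" position by position:
  Position 0: 'e' vs 'b' => DIFFER
  Position 1: 'c' vs 'a' => DIFFER
  Position 2: 'e' vs 'b' => DIFFER
  Position 3: 'd' vs 'b' => DIFFER
  Position 4: 'b' vs 'd' => DIFFER
Positions that differ: 5

5


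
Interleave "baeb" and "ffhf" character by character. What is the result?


Interleaving "baeb" and "ffhf":
  Position 0: 'b' from first, 'f' from second => "bf"
  Position 1: 'a' from first, 'f' from second => "af"
  Position 2: 'e' from first, 'h' from second => "eh"
  Position 3: 'b' from first, 'f' from second => "bf"
Result: bfafehbf

bfafehbf


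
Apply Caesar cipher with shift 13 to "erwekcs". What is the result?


Caesar cipher: shift "erwekcs" by 13
  'e' (pos 4) + 13 = pos 17 = 'r'
  'r' (pos 17) + 13 = pos 4 = 'e'
  'w' (pos 22) + 13 = pos 9 = 'j'
  'e' (pos 4) + 13 = pos 17 = 'r'
  'k' (pos 10) + 13 = pos 23 = 'x'
  'c' (pos 2) + 13 = pos 15 = 'p'
  's' (pos 18) + 13 = pos 5 = 'f'
Result: rejrxpf

rejrxpf


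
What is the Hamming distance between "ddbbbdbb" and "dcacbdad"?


Comparing "ddbbbdbb" and "dcacbdad" position by position:
  Position 0: 'd' vs 'd' => same
  Position 1: 'd' vs 'c' => differ
  Position 2: 'b' vs 'a' => differ
  Position 3: 'b' vs 'c' => differ
  Position 4: 'b' vs 'b' => same
  Position 5: 'd' vs 'd' => same
  Position 6: 'b' vs 'a' => differ
  Position 7: 'b' vs 'd' => differ
Total differences (Hamming distance): 5

5


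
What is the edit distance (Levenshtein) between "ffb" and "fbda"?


Computing edit distance: "ffb" -> "fbda"
DP table:
           f    b    d    a
      0    1    2    3    4
  f   1    0    1    2    3
  f   2    1    1    2    3
  b   3    2    1    2    3
Edit distance = dp[3][4] = 3

3


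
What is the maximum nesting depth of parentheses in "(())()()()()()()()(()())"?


Input: "(())()()()()()()()(()())"
Tracking depth:
  Position 0 '(': depth becomes 1
  Position 1 '(': depth becomes 2
  Position 2 ')': depth becomes 1
  Position 3 ')': depth becomes 0
  Position 4 '(': depth becomes 1
  Position 5 ')': depth becomes 0
  Position 6 '(': depth becomes 1
  Position 7 ')': depth becomes 0
  Position 8 '(': depth becomes 1
  Position 9 ')': depth becomes 0
  Position 10 '(': depth becomes 1
  Position 11 ')': depth becomes 0
  Position 12 '(': depth becomes 1
  Position 13 ')': depth becomes 0
  Position 14 '(': depth becomes 1
  Position 15 ')': depth becomes 0
  Position 16 '(': depth becomes 1
  Position 17 ')': depth becomes 0
  Position 18 '(': depth becomes 1
  Position 19 '(': depth becomes 2
  Position 20 ')': depth becomes 1
  Position 21 '(': depth becomes 2
  Position 22 ')': depth becomes 1
  Position 23 ')': depth becomes 0
Maximum depth reached: 2

2


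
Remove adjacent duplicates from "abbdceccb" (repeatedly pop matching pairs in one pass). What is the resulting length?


Input: abbdceccb
Stack-based adjacent duplicate removal:
  Read 'a': push. Stack: a
  Read 'b': push. Stack: ab
  Read 'b': matches stack top 'b' => pop. Stack: a
  Read 'd': push. Stack: ad
  Read 'c': push. Stack: adc
  Read 'e': push. Stack: adce
  Read 'c': push. Stack: adcec
  Read 'c': matches stack top 'c' => pop. Stack: adce
  Read 'b': push. Stack: adceb
Final stack: "adceb" (length 5)

5


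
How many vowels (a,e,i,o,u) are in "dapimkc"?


Input: dapimkc
Checking each character:
  'd' at position 0: consonant
  'a' at position 1: vowel (running total: 1)
  'p' at position 2: consonant
  'i' at position 3: vowel (running total: 2)
  'm' at position 4: consonant
  'k' at position 5: consonant
  'c' at position 6: consonant
Total vowels: 2

2


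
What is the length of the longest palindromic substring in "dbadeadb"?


Input: "dbadeadb"
Checking substrings for palindromes:
  No multi-char palindromic substrings found
Longest palindromic substring: "d" with length 1

1


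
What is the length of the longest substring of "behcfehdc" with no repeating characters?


Input: "behcfehdc"
Sliding window (track last position of each char):
  Position 0 ('b'): window [0,0] length 1 -- new best
  Position 1 ('e'): window [0,1] length 2 -- new best
  Position 2 ('h'): window [0,2] length 3 -- new best
  Position 3 ('c'): window [0,3] length 4 -- new best
  Position 4 ('f'): window [0,4] length 5 -- new best
  Position 5 ('e'): repeat (last at 1), move window start to 2
  Position 5 ('e'): window [2,5] length 4
  Position 6 ('h'): repeat (last at 2), move window start to 3
  Position 6 ('h'): window [3,6] length 4
  Position 7 ('d'): window [3,7] length 5
  Position 8 ('c'): repeat (last at 3), move window start to 4
  Position 8 ('c'): window [4,8] length 5
Longest substring with no repeats: "behcf" with length 5

5


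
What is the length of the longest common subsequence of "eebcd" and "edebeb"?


LCS of "eebcd" and "edebeb"
DP table:
           e    d    e    b    e    b
      0    0    0    0    0    0    0
  e   0    1    1    1    1    1    1
  e   0    1    1    2    2    2    2
  b   0    1    1    2    3    3    3
  c   0    1    1    2    3    3    3
  d   0    1    2    2    3    3    3
LCS length = dp[5][6] = 3

3


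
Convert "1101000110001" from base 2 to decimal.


Input: "1101000110001" in base 2
Positional expansion:
  Digit '1' (value 1) x 2^12 = 4096
  Digit '1' (value 1) x 2^11 = 2048
  Digit '0' (value 0) x 2^10 = 0
  Digit '1' (value 1) x 2^9 = 512
  Digit '0' (value 0) x 2^8 = 0
  Digit '0' (value 0) x 2^7 = 0
  Digit '0' (value 0) x 2^6 = 0
  Digit '1' (value 1) x 2^5 = 32
  Digit '1' (value 1) x 2^4 = 16
  Digit '0' (value 0) x 2^3 = 0
  Digit '0' (value 0) x 2^2 = 0
  Digit '0' (value 0) x 2^1 = 0
  Digit '1' (value 1) x 2^0 = 1
Sum = 6705

6705


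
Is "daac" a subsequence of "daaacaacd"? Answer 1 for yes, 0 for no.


Check if "daac" is a subsequence of "daaacaacd"
Greedy scan:
  Position 0 ('d'): matches sub[0] = 'd'
  Position 1 ('a'): matches sub[1] = 'a'
  Position 2 ('a'): matches sub[2] = 'a'
  Position 3 ('a'): no match needed
  Position 4 ('c'): matches sub[3] = 'c'
  Position 5 ('a'): no match needed
  Position 6 ('a'): no match needed
  Position 7 ('c'): no match needed
  Position 8 ('d'): no match needed
All 4 characters matched => is a subsequence

1


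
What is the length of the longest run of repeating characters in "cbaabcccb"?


Input: "cbaabcccb"
Scanning for longest run:
  Position 1 ('b'): new char, reset run to 1
  Position 2 ('a'): new char, reset run to 1
  Position 3 ('a'): continues run of 'a', length=2
  Position 4 ('b'): new char, reset run to 1
  Position 5 ('c'): new char, reset run to 1
  Position 6 ('c'): continues run of 'c', length=2
  Position 7 ('c'): continues run of 'c', length=3
  Position 8 ('b'): new char, reset run to 1
Longest run: 'c' with length 3

3


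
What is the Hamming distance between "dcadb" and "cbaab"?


Comparing "dcadb" and "cbaab" position by position:
  Position 0: 'd' vs 'c' => differ
  Position 1: 'c' vs 'b' => differ
  Position 2: 'a' vs 'a' => same
  Position 3: 'd' vs 'a' => differ
  Position 4: 'b' vs 'b' => same
Total differences (Hamming distance): 3

3


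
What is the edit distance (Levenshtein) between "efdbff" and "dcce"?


Computing edit distance: "efdbff" -> "dcce"
DP table:
           d    c    c    e
      0    1    2    3    4
  e   1    1    2    3    3
  f   2    2    2    3    4
  d   3    2    3    3    4
  b   4    3    3    4    4
  f   5    4    4    4    5
  f   6    5    5    5    5
Edit distance = dp[6][4] = 5

5


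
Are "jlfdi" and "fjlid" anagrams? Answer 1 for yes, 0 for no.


Strings: "jlfdi", "fjlid"
Sorted first:  dfijl
Sorted second: dfijl
Sorted forms match => anagrams

1


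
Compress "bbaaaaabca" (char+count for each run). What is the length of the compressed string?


Input: bbaaaaabca
Runs:
  'b' x 2 => "b2"
  'a' x 5 => "a5"
  'b' x 1 => "b1"
  'c' x 1 => "c1"
  'a' x 1 => "a1"
Compressed: "b2a5b1c1a1"
Compressed length: 10

10


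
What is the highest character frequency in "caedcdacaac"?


Input: caedcdacaac
Character counts:
  'a': 4
  'c': 4
  'd': 2
  'e': 1
Maximum frequency: 4

4


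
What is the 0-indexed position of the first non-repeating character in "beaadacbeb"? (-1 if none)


Input: beaadacbeb
Character frequencies:
  'a': 3
  'b': 3
  'c': 1
  'd': 1
  'e': 2
Scanning left to right for freq == 1:
  Position 0 ('b'): freq=3, skip
  Position 1 ('e'): freq=2, skip
  Position 2 ('a'): freq=3, skip
  Position 3 ('a'): freq=3, skip
  Position 4 ('d'): unique! => answer = 4

4


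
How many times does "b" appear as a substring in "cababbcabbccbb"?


Searching for "b" in "cababbcabbccbb"
Scanning each position:
  Position 0: "c" => no
  Position 1: "a" => no
  Position 2: "b" => MATCH
  Position 3: "a" => no
  Position 4: "b" => MATCH
  Position 5: "b" => MATCH
  Position 6: "c" => no
  Position 7: "a" => no
  Position 8: "b" => MATCH
  Position 9: "b" => MATCH
  Position 10: "c" => no
  Position 11: "c" => no
  Position 12: "b" => MATCH
  Position 13: "b" => MATCH
Total occurrences: 7

7


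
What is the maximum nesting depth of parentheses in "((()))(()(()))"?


Input: "((()))(()(()))"
Tracking depth:
  Position 0 '(': depth becomes 1
  Position 1 '(': depth becomes 2
  Position 2 '(': depth becomes 3
  Position 3 ')': depth becomes 2
  Position 4 ')': depth becomes 1
  Position 5 ')': depth becomes 0
  Position 6 '(': depth becomes 1
  Position 7 '(': depth becomes 2
  Position 8 ')': depth becomes 1
  Position 9 '(': depth becomes 2
  Position 10 '(': depth becomes 3
  Position 11 ')': depth becomes 2
  Position 12 ')': depth becomes 1
  Position 13 ')': depth becomes 0
Maximum depth reached: 3

3


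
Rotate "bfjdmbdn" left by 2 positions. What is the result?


Input: "bfjdmbdn", rotate left by 2
First 2 characters: "bf"
Remaining characters: "jdmbdn"
Concatenate remaining + first: "jdmbdn" + "bf" = "jdmbdnbf"

jdmbdnbf


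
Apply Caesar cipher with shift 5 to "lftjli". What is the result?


Caesar cipher: shift "lftjli" by 5
  'l' (pos 11) + 5 = pos 16 = 'q'
  'f' (pos 5) + 5 = pos 10 = 'k'
  't' (pos 19) + 5 = pos 24 = 'y'
  'j' (pos 9) + 5 = pos 14 = 'o'
  'l' (pos 11) + 5 = pos 16 = 'q'
  'i' (pos 8) + 5 = pos 13 = 'n'
Result: qkyoqn

qkyoqn


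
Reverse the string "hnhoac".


Input: hnhoac
Reading characters right to left:
  Position 5: 'c'
  Position 4: 'a'
  Position 3: 'o'
  Position 2: 'h'
  Position 1: 'n'
  Position 0: 'h'
Reversed: caohnh

caohnh


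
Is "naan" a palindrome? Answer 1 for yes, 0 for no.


Input: naan
Reversed: naan
  Compare pos 0 ('n') with pos 3 ('n'): match
  Compare pos 1 ('a') with pos 2 ('a'): match
Result: palindrome

1


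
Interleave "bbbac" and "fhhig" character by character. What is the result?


Interleaving "bbbac" and "fhhig":
  Position 0: 'b' from first, 'f' from second => "bf"
  Position 1: 'b' from first, 'h' from second => "bh"
  Position 2: 'b' from first, 'h' from second => "bh"
  Position 3: 'a' from first, 'i' from second => "ai"
  Position 4: 'c' from first, 'g' from second => "cg"
Result: bfbhbhaicg

bfbhbhaicg


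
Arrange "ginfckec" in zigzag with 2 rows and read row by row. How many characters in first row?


Zigzag "ginfckec" into 2 rows:
Placing characters:
  'g' => row 0
  'i' => row 1
  'n' => row 0
  'f' => row 1
  'c' => row 0
  'k' => row 1
  'e' => row 0
  'c' => row 1
Rows:
  Row 0: "gnce"
  Row 1: "ifkc"
First row length: 4

4


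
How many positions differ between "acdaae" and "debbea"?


Comparing "acdaae" and "debbea" position by position:
  Position 0: 'a' vs 'd' => DIFFER
  Position 1: 'c' vs 'e' => DIFFER
  Position 2: 'd' vs 'b' => DIFFER
  Position 3: 'a' vs 'b' => DIFFER
  Position 4: 'a' vs 'e' => DIFFER
  Position 5: 'e' vs 'a' => DIFFER
Positions that differ: 6

6


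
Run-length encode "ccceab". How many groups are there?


Input: ccceab
Scanning for consecutive runs:
  Group 1: 'c' x 3 (positions 0-2)
  Group 2: 'e' x 1 (positions 3-3)
  Group 3: 'a' x 1 (positions 4-4)
  Group 4: 'b' x 1 (positions 5-5)
Total groups: 4

4


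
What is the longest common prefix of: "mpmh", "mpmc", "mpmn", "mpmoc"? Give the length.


Words: mpmh, mpmc, mpmn, mpmoc
  Position 0: all 'm' => match
  Position 1: all 'p' => match
  Position 2: all 'm' => match
  Position 3: ('h', 'c', 'n', 'o') => mismatch, stop
LCP = "mpm" (length 3)

3


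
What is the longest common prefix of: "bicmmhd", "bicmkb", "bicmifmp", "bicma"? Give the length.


Words: bicmmhd, bicmkb, bicmifmp, bicma
  Position 0: all 'b' => match
  Position 1: all 'i' => match
  Position 2: all 'c' => match
  Position 3: all 'm' => match
  Position 4: ('m', 'k', 'i', 'a') => mismatch, stop
LCP = "bicm" (length 4)

4


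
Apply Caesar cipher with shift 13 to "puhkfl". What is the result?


Caesar cipher: shift "puhkfl" by 13
  'p' (pos 15) + 13 = pos 2 = 'c'
  'u' (pos 20) + 13 = pos 7 = 'h'
  'h' (pos 7) + 13 = pos 20 = 'u'
  'k' (pos 10) + 13 = pos 23 = 'x'
  'f' (pos 5) + 13 = pos 18 = 's'
  'l' (pos 11) + 13 = pos 24 = 'y'
Result: chuxsy

chuxsy


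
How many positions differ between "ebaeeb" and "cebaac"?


Comparing "ebaeeb" and "cebaac" position by position:
  Position 0: 'e' vs 'c' => DIFFER
  Position 1: 'b' vs 'e' => DIFFER
  Position 2: 'a' vs 'b' => DIFFER
  Position 3: 'e' vs 'a' => DIFFER
  Position 4: 'e' vs 'a' => DIFFER
  Position 5: 'b' vs 'c' => DIFFER
Positions that differ: 6

6


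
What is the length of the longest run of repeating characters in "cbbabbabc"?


Input: "cbbabbabc"
Scanning for longest run:
  Position 1 ('b'): new char, reset run to 1
  Position 2 ('b'): continues run of 'b', length=2
  Position 3 ('a'): new char, reset run to 1
  Position 4 ('b'): new char, reset run to 1
  Position 5 ('b'): continues run of 'b', length=2
  Position 6 ('a'): new char, reset run to 1
  Position 7 ('b'): new char, reset run to 1
  Position 8 ('c'): new char, reset run to 1
Longest run: 'b' with length 2

2


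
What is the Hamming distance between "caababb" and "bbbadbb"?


Comparing "caababb" and "bbbadbb" position by position:
  Position 0: 'c' vs 'b' => differ
  Position 1: 'a' vs 'b' => differ
  Position 2: 'a' vs 'b' => differ
  Position 3: 'b' vs 'a' => differ
  Position 4: 'a' vs 'd' => differ
  Position 5: 'b' vs 'b' => same
  Position 6: 'b' vs 'b' => same
Total differences (Hamming distance): 5

5


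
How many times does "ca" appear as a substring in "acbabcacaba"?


Searching for "ca" in "acbabcacaba"
Scanning each position:
  Position 0: "ac" => no
  Position 1: "cb" => no
  Position 2: "ba" => no
  Position 3: "ab" => no
  Position 4: "bc" => no
  Position 5: "ca" => MATCH
  Position 6: "ac" => no
  Position 7: "ca" => MATCH
  Position 8: "ab" => no
  Position 9: "ba" => no
Total occurrences: 2

2


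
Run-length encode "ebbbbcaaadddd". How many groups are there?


Input: ebbbbcaaadddd
Scanning for consecutive runs:
  Group 1: 'e' x 1 (positions 0-0)
  Group 2: 'b' x 4 (positions 1-4)
  Group 3: 'c' x 1 (positions 5-5)
  Group 4: 'a' x 3 (positions 6-8)
  Group 5: 'd' x 4 (positions 9-12)
Total groups: 5

5


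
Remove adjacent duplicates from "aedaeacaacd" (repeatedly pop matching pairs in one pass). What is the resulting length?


Input: aedaeacaacd
Stack-based adjacent duplicate removal:
  Read 'a': push. Stack: a
  Read 'e': push. Stack: ae
  Read 'd': push. Stack: aed
  Read 'a': push. Stack: aeda
  Read 'e': push. Stack: aedae
  Read 'a': push. Stack: aedaea
  Read 'c': push. Stack: aedaeac
  Read 'a': push. Stack: aedaeaca
  Read 'a': matches stack top 'a' => pop. Stack: aedaeac
  Read 'c': matches stack top 'c' => pop. Stack: aedaea
  Read 'd': push. Stack: aedaead
Final stack: "aedaead" (length 7)

7


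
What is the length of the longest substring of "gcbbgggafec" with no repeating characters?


Input: "gcbbgggafec"
Sliding window (track last position of each char):
  Position 0 ('g'): window [0,0] length 1 -- new best
  Position 1 ('c'): window [0,1] length 2 -- new best
  Position 2 ('b'): window [0,2] length 3 -- new best
  Position 3 ('b'): repeat (last at 2), move window start to 3
  Position 3 ('b'): window [3,3] length 1
  Position 4 ('g'): window [3,4] length 2
  Position 5 ('g'): repeat (last at 4), move window start to 5
  Position 5 ('g'): window [5,5] length 1
  Position 6 ('g'): repeat (last at 5), move window start to 6
  Position 6 ('g'): window [6,6] length 1
  Position 7 ('a'): window [6,7] length 2
  Position 8 ('f'): window [6,8] length 3
  Position 9 ('e'): window [6,9] length 4 -- new best
  Position 10 ('c'): window [6,10] length 5 -- new best
Longest substring with no repeats: "gafec" with length 5

5


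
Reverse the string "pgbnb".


Input: pgbnb
Reading characters right to left:
  Position 4: 'b'
  Position 3: 'n'
  Position 2: 'b'
  Position 1: 'g'
  Position 0: 'p'
Reversed: bnbgp

bnbgp


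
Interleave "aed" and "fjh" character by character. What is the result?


Interleaving "aed" and "fjh":
  Position 0: 'a' from first, 'f' from second => "af"
  Position 1: 'e' from first, 'j' from second => "ej"
  Position 2: 'd' from first, 'h' from second => "dh"
Result: afejdh

afejdh


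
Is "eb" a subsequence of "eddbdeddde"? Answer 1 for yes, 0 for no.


Check if "eb" is a subsequence of "eddbdeddde"
Greedy scan:
  Position 0 ('e'): matches sub[0] = 'e'
  Position 1 ('d'): no match needed
  Position 2 ('d'): no match needed
  Position 3 ('b'): matches sub[1] = 'b'
  Position 4 ('d'): no match needed
  Position 5 ('e'): no match needed
  Position 6 ('d'): no match needed
  Position 7 ('d'): no match needed
  Position 8 ('d'): no match needed
  Position 9 ('e'): no match needed
All 2 characters matched => is a subsequence

1


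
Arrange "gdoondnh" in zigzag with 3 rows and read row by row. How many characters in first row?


Zigzag "gdoondnh" into 3 rows:
Placing characters:
  'g' => row 0
  'd' => row 1
  'o' => row 2
  'o' => row 1
  'n' => row 0
  'd' => row 1
  'n' => row 2
  'h' => row 1
Rows:
  Row 0: "gn"
  Row 1: "dodh"
  Row 2: "on"
First row length: 2

2


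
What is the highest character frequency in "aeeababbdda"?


Input: aeeababbdda
Character counts:
  'a': 4
  'b': 3
  'd': 2
  'e': 2
Maximum frequency: 4

4


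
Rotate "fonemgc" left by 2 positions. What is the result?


Input: "fonemgc", rotate left by 2
First 2 characters: "fo"
Remaining characters: "nemgc"
Concatenate remaining + first: "nemgc" + "fo" = "nemgcfo"

nemgcfo
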